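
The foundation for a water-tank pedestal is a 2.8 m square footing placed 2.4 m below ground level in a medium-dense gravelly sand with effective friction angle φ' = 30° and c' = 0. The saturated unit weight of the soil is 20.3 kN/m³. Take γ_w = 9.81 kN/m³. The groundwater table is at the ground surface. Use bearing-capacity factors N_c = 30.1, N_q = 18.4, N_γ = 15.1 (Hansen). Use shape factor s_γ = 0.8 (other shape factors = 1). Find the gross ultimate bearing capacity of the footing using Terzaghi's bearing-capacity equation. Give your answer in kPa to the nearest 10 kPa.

q_ult ≈ 640 kPa

With the water table at the surface the whole profile is submerged: γ' = 20.3 − 9.81 = 10.49 kN/m³, so q = γ'·D_f = 25.176 kPa; the same γ' applies in the ½γBN_γ term.
q_ult = q·N_q + 0.5·γ·B·N_γ·s_γ
     = 25.176 × 18.4 + 0.5 × 10.49 × 2.8 × 15.1 × 0.8
     = 463.24 + 177.41 = 640.65 kPa.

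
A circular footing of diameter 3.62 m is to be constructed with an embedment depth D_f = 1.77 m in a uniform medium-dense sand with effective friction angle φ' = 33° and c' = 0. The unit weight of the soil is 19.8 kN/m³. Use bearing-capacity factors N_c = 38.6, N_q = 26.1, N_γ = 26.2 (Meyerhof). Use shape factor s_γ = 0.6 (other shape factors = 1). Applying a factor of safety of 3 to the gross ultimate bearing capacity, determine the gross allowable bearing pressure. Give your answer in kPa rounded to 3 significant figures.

q_all ≈ 493 kPa

Effective surcharge at the founding depth q = γ·D_f = 19.8 × 1.77 = 35.046 kPa.
q_ult = q·N_q + 0.5·γ·B·N_γ·s_γ
     = 35.046 × 26.1 + 0.5 × 19.8 × 3.62 × 26.2 × 0.6
     = 914.7 + 563.37 = 1478.1 kPa.
q_all = q_ult / FS = 1478.1 / 3 = 492.69 kPa.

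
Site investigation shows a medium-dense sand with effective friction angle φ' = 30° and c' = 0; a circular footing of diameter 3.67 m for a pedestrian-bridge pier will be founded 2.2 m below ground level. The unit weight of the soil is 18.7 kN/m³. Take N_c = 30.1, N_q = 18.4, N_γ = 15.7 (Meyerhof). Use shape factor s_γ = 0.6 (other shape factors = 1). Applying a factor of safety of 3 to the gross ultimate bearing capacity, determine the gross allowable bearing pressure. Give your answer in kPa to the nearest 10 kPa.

q_all ≈ 360 kPa

Effective surcharge at the founding depth q = γ·D_f = 18.7 × 2.2 = 41.14 kPa.
q_ult = q·N_q + 0.5·γ·B·N_γ·s_γ
     = 41.14 × 18.4 + 0.5 × 18.7 × 3.67 × 15.7 × 0.6
     = 756.98 + 323.24 = 1080.2 kPa.
q_all = q_ult / FS = 1080.2 / 3 = 360.07 kPa.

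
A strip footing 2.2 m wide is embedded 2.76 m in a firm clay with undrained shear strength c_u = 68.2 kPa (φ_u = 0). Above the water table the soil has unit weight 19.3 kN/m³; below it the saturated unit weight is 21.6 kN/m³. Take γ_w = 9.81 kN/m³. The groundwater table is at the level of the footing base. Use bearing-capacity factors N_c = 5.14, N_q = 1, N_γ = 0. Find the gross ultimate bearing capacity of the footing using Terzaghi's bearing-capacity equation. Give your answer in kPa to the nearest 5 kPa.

q = γ·D_f = 19.3 × 2.76 = 53.268 kPa.
c·N_c = 68.2 × 5.14 = 350.55 kPa
q·N_q = 53.268 × 1 = 53.268 kPa
q_ult = 350.55 + 53.268 = 403.82 kPa.

q_ult ≈ 405 kPa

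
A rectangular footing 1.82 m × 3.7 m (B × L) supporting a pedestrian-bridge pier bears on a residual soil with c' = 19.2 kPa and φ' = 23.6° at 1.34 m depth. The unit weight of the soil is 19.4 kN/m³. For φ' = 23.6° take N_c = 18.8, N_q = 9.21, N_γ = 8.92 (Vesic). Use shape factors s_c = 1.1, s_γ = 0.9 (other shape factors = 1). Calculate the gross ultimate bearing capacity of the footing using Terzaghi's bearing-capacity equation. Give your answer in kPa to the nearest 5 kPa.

q_ult ≈ 780 kPa

Effective surcharge at the founding depth q = γ·D_f = 19.4 × 1.34 = 25.996 kPa.
q_ult = c·N_c·s_c + q·N_q + 0.5·γ·B·N_γ·s_γ
     = 19.2 × 18.8 × 1.1 + 25.996 × 9.21 + 0.5 × 19.4 × 1.82 × 8.92 × 0.9
     = 397.06 + 239.42 + 141.73 = 778.21 kPa.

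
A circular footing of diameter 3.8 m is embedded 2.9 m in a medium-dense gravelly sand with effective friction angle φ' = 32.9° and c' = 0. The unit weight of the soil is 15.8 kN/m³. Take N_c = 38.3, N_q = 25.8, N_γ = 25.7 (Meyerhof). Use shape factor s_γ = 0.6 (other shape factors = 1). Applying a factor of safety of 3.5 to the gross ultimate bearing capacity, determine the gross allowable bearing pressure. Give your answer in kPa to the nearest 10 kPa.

q_all ≈ 470 kPa

q = γ·D_f = 15.8 × 2.9 = 45.82 kPa.
q·N_q = 45.82 × 25.8 = 1182.2 kPa
0.5·γ·B·N_γ·s_γ = 0.5 × 15.8 × 3.8 × 25.7 × 0.6 = 462.91 kPa
q_ult = 1182.2 + 462.91 = 1645.1 kPa.
q_all = q_ult / FS = 1645.1 / 3.5 = 470.02 kPa.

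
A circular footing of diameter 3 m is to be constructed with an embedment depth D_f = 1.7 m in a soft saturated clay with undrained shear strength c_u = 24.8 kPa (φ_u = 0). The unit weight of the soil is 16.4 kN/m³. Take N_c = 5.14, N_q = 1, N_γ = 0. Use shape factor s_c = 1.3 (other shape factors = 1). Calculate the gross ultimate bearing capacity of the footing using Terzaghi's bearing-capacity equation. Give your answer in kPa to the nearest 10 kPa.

Effective surcharge at the founding depth q = γ·D_f = 16.4 × 1.7 = 27.88 kPa.
q_ult = c·N_c·s_c + q·N_q
     = 24.8 × 5.14 × 1.3 + 27.88 × 1
     = 165.71 + 27.88 = 193.59 kPa.

q_ult ≈ 190 kPa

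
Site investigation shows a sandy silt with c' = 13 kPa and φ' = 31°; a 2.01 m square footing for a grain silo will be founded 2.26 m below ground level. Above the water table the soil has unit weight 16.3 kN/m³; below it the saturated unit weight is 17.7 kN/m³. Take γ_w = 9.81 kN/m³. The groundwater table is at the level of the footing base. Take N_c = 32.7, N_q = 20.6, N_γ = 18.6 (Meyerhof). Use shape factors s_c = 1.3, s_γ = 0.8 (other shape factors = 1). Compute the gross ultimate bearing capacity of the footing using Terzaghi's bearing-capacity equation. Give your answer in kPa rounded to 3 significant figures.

q = γ·D_f = 16.3 × 2.26 = 36.838 kPa.
For the ½γBN_γ term take γ' = 17.7 − 9.81 = 7.89 kN/m³ (soil below base is submerged).
c·N_c·s_c = 13 × 32.7 × 1.3 = 552.63 kPa
q·N_q = 36.838 × 20.6 = 758.86 kPa
0.5·γ·B·N_γ·s_γ = 0.5 × 7.89 × 2.01 × 18.6 × 0.8 = 117.99 kPa
q_ult = 552.63 + 758.86 + 117.99 = 1429.5 kPa.

q_ult ≈ 1430 kPa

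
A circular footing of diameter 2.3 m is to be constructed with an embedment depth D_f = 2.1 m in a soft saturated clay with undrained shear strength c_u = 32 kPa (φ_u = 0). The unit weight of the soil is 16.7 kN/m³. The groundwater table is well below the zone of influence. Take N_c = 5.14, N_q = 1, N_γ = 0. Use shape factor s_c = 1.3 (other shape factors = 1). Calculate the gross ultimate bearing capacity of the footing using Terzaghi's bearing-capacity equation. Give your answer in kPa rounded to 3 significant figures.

q = γ·D_f = 16.7 × 2.1 = 35.07 kPa.
c·N_c·s_c = 32 × 5.14 × 1.3 = 213.82 kPa
q·N_q = 35.07 × 1 = 35.07 kPa
q_ult = 213.82 + 35.07 = 248.89 kPa.

q_ult ≈ 249 kPa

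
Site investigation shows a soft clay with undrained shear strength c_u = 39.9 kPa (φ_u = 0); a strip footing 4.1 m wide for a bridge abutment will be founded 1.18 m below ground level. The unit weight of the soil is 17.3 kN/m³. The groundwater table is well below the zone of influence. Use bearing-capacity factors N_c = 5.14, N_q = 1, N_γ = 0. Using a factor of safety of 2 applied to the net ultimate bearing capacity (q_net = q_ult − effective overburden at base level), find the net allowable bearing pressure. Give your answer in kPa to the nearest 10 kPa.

Effective surcharge at the founding depth q = γ·D_f = 17.3 × 1.18 = 20.414 kPa.
q_ult = c·N_c + q·N_q
     = 39.9 × 5.14 + 20.414 × 1
     = 205.09 + 20.414 = 225.5 kPa.
Net ultimate: q_net = 225.5 − 20.414 = 205.09 kPa.
q_all(net) = 205.09 / 2 = 102.54 kPa.

q_all(net) ≈ 100 kPa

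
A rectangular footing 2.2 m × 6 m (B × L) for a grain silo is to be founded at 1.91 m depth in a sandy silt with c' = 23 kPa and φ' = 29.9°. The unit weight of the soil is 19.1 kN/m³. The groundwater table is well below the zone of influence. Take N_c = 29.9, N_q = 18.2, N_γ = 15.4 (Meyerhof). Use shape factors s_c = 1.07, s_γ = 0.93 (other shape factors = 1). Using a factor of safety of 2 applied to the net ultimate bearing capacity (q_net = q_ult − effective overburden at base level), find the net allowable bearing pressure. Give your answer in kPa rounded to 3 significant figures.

Effective surcharge at the founding depth q = γ·D_f = 19.1 × 1.91 = 36.481 kPa.
q_ult = c·N_c·s_c + q·N_q + 0.5·γ·B·N_γ·s_γ
     = 23 × 29.9 × 1.07 + 36.481 × 18.2 + 0.5 × 19.1 × 2.2 × 15.4 × 0.93
     = 735.84 + 663.95 + 300.91 = 1700.7 kPa.
Net ultimate: q_net = 1700.7 − 36.481 = 1664.2 kPa.
q_all(net) = 1664.2 / 2 = 832.11 kPa.

q_all(net) ≈ 832 kPa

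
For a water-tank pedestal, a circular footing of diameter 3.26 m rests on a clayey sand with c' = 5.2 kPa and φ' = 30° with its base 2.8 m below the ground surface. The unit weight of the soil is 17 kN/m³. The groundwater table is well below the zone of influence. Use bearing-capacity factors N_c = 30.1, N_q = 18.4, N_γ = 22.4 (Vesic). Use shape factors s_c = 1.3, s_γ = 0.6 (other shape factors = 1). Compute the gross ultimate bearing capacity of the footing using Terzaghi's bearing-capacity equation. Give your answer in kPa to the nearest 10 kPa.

q_ult ≈ 1450 kPa

Effective surcharge at the founding depth q = γ·D_f = 17 × 2.8 = 47.6 kPa.
q_ult = c·N_c·s_c + q·N_q + 0.5·γ·B·N_γ·s_γ
     = 5.2 × 30.1 × 1.3 + 47.6 × 18.4 + 0.5 × 17 × 3.26 × 22.4 × 0.6
     = 203.48 + 875.84 + 372.42 = 1451.7 kPa.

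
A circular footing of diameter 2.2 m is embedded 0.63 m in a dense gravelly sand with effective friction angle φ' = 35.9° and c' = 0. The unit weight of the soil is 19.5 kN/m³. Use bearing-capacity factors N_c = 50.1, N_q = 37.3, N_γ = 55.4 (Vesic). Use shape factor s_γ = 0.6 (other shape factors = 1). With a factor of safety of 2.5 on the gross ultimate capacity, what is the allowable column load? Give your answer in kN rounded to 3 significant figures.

P_all ≈ 1780 kN

Effective surcharge at the founding depth q = γ·D_f = 19.5 × 0.63 = 12.285 kPa.
q_ult = q·N_q + 0.5·γ·B·N_γ·s_γ
     = 12.285 × 37.3 + 0.5 × 19.5 × 2.2 × 55.4 × 0.6
     = 458.23 + 713 = 1171.2 kPa.
Gross allowable pressure q_all = 1171.2 / 2.5 = 468.49 kPa.
Footing area = 3.8013 m², so allowable column load = 468.49 × 3.8013 = 1780.9 kN.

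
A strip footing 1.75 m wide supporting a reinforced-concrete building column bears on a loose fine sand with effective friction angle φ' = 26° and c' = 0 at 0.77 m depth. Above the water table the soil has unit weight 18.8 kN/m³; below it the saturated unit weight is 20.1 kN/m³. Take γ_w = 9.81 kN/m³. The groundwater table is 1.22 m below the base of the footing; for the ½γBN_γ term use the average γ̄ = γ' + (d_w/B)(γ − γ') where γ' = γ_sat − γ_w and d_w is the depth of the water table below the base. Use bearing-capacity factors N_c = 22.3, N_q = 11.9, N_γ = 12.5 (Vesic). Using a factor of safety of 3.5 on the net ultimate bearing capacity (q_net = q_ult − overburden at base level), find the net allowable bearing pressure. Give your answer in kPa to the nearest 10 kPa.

Effective surcharge at the founding depth q = γ·D_f = 18.8 × 0.77 = 14.476 kPa.
With d_w = 1.22 m < B, γ̄ = 10.29 + (1.22/1.75) × (18.8 − 10.29) = 16.223 kN/m³.
q_ult = q·N_q + 0.5·γ·B·N_γ
     = 14.476 × 11.9 + 0.5 × 16.223 × 1.75 × 12.5
     = 172.26 + 177.44 = 349.7 kPa.
q_net = 349.7 − 14.476 = 335.22 kPa.
q_all(net) = 335.22 / 3.5 = 95.778 kPa.

q_all(net) ≈ 100 kPa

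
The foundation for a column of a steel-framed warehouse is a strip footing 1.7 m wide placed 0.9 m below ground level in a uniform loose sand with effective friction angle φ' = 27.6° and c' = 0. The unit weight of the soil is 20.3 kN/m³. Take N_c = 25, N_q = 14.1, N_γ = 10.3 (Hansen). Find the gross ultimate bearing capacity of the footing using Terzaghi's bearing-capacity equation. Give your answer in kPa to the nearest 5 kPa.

Overburden at base level: q = 20.3 × 0.9 = 18.27 kPa.
Surcharge term q·N_q = 18.27 × 14.1 = 257.61 kPa; self-weight term 0.5·γ·B·N_γ = 0.5 × 20.3 × 1.7 × 10.3 = 177.73 kPa.
q_ult = 257.61 + 177.73 = 435.33 kPa.

q_ult ≈ 435 kPa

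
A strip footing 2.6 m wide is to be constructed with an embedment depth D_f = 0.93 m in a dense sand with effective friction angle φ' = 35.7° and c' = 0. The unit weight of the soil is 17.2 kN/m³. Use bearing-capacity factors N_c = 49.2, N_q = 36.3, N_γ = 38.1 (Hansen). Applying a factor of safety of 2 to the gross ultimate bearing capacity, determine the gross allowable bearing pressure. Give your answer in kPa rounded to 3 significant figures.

q_all ≈ 716 kPa

Overburden at base level: q = 17.2 × 0.93 = 15.996 kPa.
Surcharge term q·N_q = 15.996 × 36.3 = 580.65 kPa; self-weight term 0.5·γ·B·N_γ = 0.5 × 17.2 × 2.6 × 38.1 = 851.92 kPa.
q_ult = 580.65 + 851.92 = 1432.6 kPa.
q_all = q_ult / FS = 1432.6 / 2 = 716.29 kPa.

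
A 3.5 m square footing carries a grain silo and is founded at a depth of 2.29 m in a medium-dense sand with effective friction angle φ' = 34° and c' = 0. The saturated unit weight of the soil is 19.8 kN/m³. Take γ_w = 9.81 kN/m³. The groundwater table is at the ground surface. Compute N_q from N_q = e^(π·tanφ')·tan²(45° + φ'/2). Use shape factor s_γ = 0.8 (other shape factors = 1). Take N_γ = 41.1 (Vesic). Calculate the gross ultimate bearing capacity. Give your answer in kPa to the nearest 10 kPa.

q_ult ≈ 1250 kPa

tan34° = 0.6745, so N_q = e^(π×0.6745)·tan²(62°) = 8.323 × 3.537 = 29.44.
Water table at ground surface, so effective unit weight γ' = 19.8 − 9.81 = 9.99 kN/m³ is used throughout; overburden q = 9.99 × 2.29 = 22.877 kPa; the same γ' applies in the ½γBN_γ term.
Surcharge term q·N_q = 22.877 × 29.44 = 673.5 kPa; self-weight term 0.5·γ·B·N_γ·s_γ = 0.5 × 9.99 × 3.5 × 41.1 × 0.8 = 574.82 kPa.
q_ult = 673.5 + 574.82 = 1248.3 kPa.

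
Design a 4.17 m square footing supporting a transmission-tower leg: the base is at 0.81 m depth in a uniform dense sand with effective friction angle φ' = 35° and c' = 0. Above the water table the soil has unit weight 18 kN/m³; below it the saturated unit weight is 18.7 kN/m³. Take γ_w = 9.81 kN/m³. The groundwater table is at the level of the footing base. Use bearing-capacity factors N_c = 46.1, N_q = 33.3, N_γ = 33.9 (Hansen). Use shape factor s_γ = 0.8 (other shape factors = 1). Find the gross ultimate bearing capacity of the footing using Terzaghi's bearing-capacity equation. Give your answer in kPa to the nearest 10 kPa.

q = γ·D_f = 18 × 0.81 = 14.58 kPa.
For the ½γBN_γ term take γ' = 18.7 − 9.81 = 8.89 kN/m³ (soil below base is submerged).
q·N_q = 14.58 × 33.3 = 485.51 kPa
0.5·γ·B·N_γ·s_γ = 0.5 × 8.89 × 4.17 × 33.9 × 0.8 = 502.69 kPa
q_ult = 485.51 + 502.69 = 988.2 kPa.

q_ult ≈ 990 kPa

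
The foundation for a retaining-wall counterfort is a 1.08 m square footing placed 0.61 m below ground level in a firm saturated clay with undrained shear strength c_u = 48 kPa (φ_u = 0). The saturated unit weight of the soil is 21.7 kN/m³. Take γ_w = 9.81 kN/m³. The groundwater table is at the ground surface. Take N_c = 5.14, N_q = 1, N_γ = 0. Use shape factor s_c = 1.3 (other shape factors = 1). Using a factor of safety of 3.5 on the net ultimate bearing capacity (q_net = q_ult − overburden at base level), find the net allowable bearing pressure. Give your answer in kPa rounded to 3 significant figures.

q_all(net) ≈ 91.6 kPa

With the water table at the surface the whole profile is submerged: γ' = 21.7 − 9.81 = 11.89 kN/m³, so q = γ'·D_f = 7.2529 kPa.
q_ult = c·N_c·s_c + q·N_q
     = 48 × 5.14 × 1.3 + 7.2529 × 1
     = 320.74 + 7.2529 = 327.99 kPa.
q_net = 327.99 − 7.2529 = 320.74 kPa.
q_all(net) = 320.74 / 3.5 = 91.639 kPa.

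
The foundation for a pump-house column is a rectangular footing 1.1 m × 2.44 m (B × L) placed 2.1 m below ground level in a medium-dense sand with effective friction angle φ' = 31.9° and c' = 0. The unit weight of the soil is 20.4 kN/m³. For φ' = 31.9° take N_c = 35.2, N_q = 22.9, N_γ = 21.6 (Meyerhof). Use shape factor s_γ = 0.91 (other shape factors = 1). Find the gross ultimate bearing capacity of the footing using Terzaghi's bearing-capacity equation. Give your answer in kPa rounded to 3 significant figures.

q = γ·D_f = 20.4 × 2.1 = 42.84 kPa.
q·N_q = 42.84 × 22.9 = 981.04 kPa
0.5·γ·B·N_γ·s_γ = 0.5 × 20.4 × 1.1 × 21.6 × 0.91 = 220.54 kPa
q_ult = 981.04 + 220.54 = 1201.6 kPa.

q_ult ≈ 1200 kPa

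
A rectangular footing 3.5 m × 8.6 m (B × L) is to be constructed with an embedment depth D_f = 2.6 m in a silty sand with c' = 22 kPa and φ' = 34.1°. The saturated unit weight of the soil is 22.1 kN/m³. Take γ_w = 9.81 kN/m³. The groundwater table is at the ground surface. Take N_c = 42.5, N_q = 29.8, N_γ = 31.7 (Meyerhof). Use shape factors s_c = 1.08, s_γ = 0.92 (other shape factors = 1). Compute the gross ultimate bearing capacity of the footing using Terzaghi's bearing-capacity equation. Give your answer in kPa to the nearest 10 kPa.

γ' = 22.1 − 9.81 = 12.29 kN/m³ (submerged throughout). q = 12.29 × 2.6 = 31.954 kPa; the same γ' applies in the ½γBN_γ term.
c·N_c·s_c = 22 × 42.5 × 1.08 = 1009.8 kPa
q·N_q = 31.954 × 29.8 = 952.23 kPa
0.5·γ·B·N_γ·s_γ = 0.5 × 12.29 × 3.5 × 31.7 × 0.92 = 627.24 kPa
q_ult = 1009.8 + 952.23 + 627.24 = 2589.3 kPa.

q_ult ≈ 2590 kPa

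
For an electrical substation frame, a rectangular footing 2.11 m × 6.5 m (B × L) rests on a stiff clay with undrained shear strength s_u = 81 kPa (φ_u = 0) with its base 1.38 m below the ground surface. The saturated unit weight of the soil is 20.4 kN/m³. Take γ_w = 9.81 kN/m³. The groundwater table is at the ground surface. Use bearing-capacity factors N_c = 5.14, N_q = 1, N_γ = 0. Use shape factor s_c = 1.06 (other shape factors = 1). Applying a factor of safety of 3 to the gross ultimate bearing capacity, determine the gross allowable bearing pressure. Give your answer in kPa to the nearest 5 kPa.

γ' = 20.4 − 9.81 = 10.59 kN/m³ (submerged throughout). q = 10.59 × 1.38 = 14.614 kPa.
c·N_c·s_c = 81 × 5.14 × 1.06 = 441.32 kPa
q·N_q = 14.614 × 1 = 14.614 kPa
q_ult = 441.32 + 14.614 = 455.93 kPa.
q_all = q_ult / FS = 455.93 / 3 = 151.98 kPa.

q_all ≈ 150 kPa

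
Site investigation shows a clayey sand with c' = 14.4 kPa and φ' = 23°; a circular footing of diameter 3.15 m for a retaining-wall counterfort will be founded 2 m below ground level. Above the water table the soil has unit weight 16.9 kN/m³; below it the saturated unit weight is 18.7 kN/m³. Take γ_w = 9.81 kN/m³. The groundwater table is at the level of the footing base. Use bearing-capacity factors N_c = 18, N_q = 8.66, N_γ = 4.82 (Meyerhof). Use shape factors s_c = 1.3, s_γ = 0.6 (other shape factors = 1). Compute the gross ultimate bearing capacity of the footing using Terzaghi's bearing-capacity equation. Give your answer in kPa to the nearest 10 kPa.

q = γ·D_f = 16.9 × 2 = 33.8 kPa.
For the ½γBN_γ term take γ' = 18.7 − 9.81 = 8.89 kN/m³ (soil below base is submerged).
c·N_c·s_c = 14.4 × 18 × 1.3 = 336.96 kPa
q·N_q = 33.8 × 8.66 = 292.71 kPa
0.5·γ·B·N_γ·s_γ = 0.5 × 8.89 × 3.15 × 4.82 × 0.6 = 40.493 kPa
q_ult = 336.96 + 292.71 + 40.493 = 670.16 kPa.

q_ult ≈ 670 kPa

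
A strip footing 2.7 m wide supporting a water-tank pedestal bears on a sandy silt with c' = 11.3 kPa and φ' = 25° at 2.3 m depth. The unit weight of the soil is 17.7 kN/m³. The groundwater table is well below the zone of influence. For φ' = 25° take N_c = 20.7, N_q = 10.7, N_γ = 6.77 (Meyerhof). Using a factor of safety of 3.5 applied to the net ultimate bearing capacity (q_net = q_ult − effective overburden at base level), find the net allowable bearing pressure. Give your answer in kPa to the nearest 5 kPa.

q = γ·D_f = 17.7 × 2.3 = 40.71 kPa.
c·N_c = 11.3 × 20.7 = 233.91 kPa
q·N_q = 40.71 × 10.7 = 435.6 kPa
0.5·γ·B·N_γ = 0.5 × 17.7 × 2.7 × 6.77 = 161.77 kPa
q_ult = 233.91 + 435.6 + 161.77 = 831.28 kPa.
Net ultimate: q_net = 831.28 − 40.71 = 790.57 kPa.
q_all(net) = 790.57 / 3.5 = 225.88 kPa.

q_all(net) ≈ 225 kPa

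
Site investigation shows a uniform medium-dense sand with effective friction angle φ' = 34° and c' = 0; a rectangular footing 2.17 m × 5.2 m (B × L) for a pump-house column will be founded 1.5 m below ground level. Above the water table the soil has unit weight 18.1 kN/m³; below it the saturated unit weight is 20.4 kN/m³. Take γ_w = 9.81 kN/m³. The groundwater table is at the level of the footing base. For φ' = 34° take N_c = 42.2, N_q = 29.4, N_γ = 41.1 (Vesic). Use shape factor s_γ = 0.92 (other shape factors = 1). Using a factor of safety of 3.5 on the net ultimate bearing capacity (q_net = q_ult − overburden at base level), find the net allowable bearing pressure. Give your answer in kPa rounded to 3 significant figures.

q_all(net) ≈ 344 kPa

Effective surcharge at the founding depth q = γ·D_f = 18.1 × 1.5 = 27.15 kPa.
The water table coincides with the base, so in the self-weight term γ → γ' = 10.59 kN/m³.
q_ult = q·N_q + 0.5·γ·B·N_γ·s_γ
     = 27.15 × 29.4 + 0.5 × 10.59 × 2.17 × 41.1 × 0.92
     = 798.21 + 434.47 = 1232.7 kPa.
q_net = 1232.7 − 27.15 = 1205.5 kPa.
q_all(net) = 1205.5 / 3.5 = 344.44 kPa.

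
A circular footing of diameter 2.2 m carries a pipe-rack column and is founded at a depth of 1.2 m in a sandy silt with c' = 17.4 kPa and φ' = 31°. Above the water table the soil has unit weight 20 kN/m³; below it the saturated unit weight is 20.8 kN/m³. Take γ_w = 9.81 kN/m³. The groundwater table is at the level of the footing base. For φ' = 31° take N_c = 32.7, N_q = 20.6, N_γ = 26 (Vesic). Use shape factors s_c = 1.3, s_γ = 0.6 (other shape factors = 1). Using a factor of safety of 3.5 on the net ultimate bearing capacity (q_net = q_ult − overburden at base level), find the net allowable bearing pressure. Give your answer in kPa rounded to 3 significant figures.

q = γ·D_f = 20 × 1.2 = 24 kPa.
For the ½γBN_γ term take γ' = 20.8 − 9.81 = 10.99 kN/m³ (soil below base is submerged).
c·N_c·s_c = 17.4 × 32.7 × 1.3 = 739.67 kPa
q·N_q = 24 × 20.6 = 494.4 kPa
0.5·γ·B·N_γ·s_γ = 0.5 × 10.99 × 2.2 × 26 × 0.6 = 188.59 kPa
q_ult = 739.67 + 494.4 + 188.59 = 1422.7 kPa.
q_net = 1422.7 − 24 = 1398.7 kPa.
q_all(net) = 1398.7 / 3.5 = 399.62 kPa.

q_all(net) ≈ 400 kPa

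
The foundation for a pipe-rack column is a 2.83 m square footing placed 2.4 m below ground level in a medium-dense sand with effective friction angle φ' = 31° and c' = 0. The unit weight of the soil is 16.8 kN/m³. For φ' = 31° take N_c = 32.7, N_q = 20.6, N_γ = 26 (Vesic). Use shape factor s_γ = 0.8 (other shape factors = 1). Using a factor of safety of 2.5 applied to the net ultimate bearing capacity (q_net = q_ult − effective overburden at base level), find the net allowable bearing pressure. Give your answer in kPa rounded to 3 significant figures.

Overburden at base level: q = 16.8 × 2.4 = 40.32 kPa.
Surcharge term q·N_q = 40.32 × 20.6 = 830.59 kPa; self-weight term 0.5·γ·B·N_γ·s_γ = 0.5 × 16.8 × 2.83 × 26 × 0.8 = 494.46 kPa.
q_ult = 830.59 + 494.46 = 1325 kPa.
Net ultimate: q_net = 1325 − 40.32 = 1284.7 kPa.
q_all(net) = 1284.7 / 2.5 = 513.89 kPa.

q_all(net) ≈ 514 kPa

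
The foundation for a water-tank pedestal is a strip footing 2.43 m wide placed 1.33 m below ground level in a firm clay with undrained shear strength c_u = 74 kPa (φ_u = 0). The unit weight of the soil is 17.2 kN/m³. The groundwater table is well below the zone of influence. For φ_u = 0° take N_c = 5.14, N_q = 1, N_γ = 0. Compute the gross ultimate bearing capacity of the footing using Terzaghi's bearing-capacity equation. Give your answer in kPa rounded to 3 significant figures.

q = γ·D_f = 17.2 × 1.33 = 22.876 kPa.
c·N_c = 74 × 5.14 = 380.36 kPa
q·N_q = 22.876 × 1 = 22.876 kPa
q_ult = 380.36 + 22.876 = 403.24 kPa.

q_ult ≈ 403 kPa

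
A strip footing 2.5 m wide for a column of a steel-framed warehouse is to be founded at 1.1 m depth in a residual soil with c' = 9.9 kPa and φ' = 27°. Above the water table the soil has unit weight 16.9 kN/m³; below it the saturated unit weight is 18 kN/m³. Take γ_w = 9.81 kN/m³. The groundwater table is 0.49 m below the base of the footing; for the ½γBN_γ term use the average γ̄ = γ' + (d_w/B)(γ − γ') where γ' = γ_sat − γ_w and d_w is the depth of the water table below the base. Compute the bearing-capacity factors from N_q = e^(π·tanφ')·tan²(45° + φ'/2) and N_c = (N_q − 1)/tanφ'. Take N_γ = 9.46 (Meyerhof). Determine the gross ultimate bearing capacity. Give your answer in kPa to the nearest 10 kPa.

q_ult ≈ 600 kPa

tan27° = 0.5095, so N_q = e^(π×0.5095)·tan²(58.5°) = 4.957 × 2.663 = 13.2.
N_c = (13.2 − 1)/tan27° = 23.94.
q = γ·D_f = 16.9 × 1.1 = 18.59 kPa.
γ' = 8.19 kN/m³; averaging over the depth B below the base, γ̄ = γ' + (d_w/B)(γ − γ') = 9.8972 kN/m³.
c·N_c = 9.9 × 23.942 = 237.03 kPa
q·N_q = 18.59 × 13.199 = 245.37 kPa
0.5·γ·B·N_γ = 0.5 × 9.8972 × 2.5 × 9.46 = 117.03 kPa
q_ult = 237.03 + 245.37 + 117.03 = 599.43 kPa.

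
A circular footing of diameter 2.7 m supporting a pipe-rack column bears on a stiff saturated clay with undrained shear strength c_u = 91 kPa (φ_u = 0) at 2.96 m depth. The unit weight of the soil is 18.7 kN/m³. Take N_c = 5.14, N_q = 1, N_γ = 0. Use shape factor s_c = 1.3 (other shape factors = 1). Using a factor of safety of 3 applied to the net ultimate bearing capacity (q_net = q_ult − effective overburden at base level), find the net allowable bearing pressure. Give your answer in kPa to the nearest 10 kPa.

q_all(net) ≈ 200 kPa

Effective surcharge at the founding depth q = γ·D_f = 18.7 × 2.96 = 55.352 kPa.
q_ult = c·N_c·s_c + q·N_q
     = 91 × 5.14 × 1.3 + 55.352 × 1
     = 608.06 + 55.352 = 663.41 kPa.
Net ultimate: q_net = 663.41 − 55.352 = 608.06 kPa.
q_all(net) = 608.06 / 3 = 202.69 kPa.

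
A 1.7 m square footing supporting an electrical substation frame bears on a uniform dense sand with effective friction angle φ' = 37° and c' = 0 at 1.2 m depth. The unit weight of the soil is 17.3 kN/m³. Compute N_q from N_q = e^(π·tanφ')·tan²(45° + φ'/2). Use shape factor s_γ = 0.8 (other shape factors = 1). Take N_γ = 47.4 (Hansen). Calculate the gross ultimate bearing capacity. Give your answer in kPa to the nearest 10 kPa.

tan37° = 0.7536, so N_q = e^(π×0.7536)·tan²(63.5°) = 10.669 × 4.023 = 42.92.
Effective surcharge at the founding depth q = γ·D_f = 17.3 × 1.2 = 20.76 kPa.
q_ult = q·N_q + 0.5·γ·B·N_γ·s_γ
     = 20.76 × 42.92 + 0.5 × 17.3 × 1.7 × 47.4 × 0.8
     = 891.02 + 557.61 = 1448.6 kPa.

q_ult ≈ 1450 kPa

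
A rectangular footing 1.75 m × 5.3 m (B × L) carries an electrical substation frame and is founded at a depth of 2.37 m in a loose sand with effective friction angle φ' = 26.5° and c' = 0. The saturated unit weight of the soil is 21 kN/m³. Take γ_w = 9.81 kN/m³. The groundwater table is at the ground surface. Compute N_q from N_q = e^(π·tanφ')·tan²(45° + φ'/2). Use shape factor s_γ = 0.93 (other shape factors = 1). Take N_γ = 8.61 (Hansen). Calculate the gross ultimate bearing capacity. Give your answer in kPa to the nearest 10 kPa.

tan26.5° = 0.4986, so N_q = e^(π×0.4986)·tan²(58.25°) = 4.789 × 2.611 = 12.51.
γ' = 21 − 9.81 = 11.19 kN/m³ (submerged throughout). q = 11.19 × 2.37 = 26.52 kPa; the same γ' applies in the ½γBN_γ term.
q·N_q = 26.52 × 12.506 = 331.67 kPa
0.5·γ·B·N_γ·s_γ = 0.5 × 11.19 × 1.75 × 8.61 × 0.93 = 78.401 kPa
q_ult = 331.67 + 78.401 = 410.07 kPa.

q_ult ≈ 410 kPa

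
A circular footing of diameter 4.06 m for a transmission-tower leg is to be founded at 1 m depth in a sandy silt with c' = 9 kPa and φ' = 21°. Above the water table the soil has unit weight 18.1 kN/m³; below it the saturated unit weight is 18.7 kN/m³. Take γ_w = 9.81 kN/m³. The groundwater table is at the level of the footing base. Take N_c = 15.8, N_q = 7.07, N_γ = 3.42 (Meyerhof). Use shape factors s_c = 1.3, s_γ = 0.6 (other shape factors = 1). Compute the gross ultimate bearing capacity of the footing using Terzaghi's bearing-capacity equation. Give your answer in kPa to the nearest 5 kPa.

q_ult ≈ 350 kPa

Overburden at base level: q = 18.1 × 1 = 18.1 kPa.
Below the base the soil is submerged, so the ½γBN_γ term uses γ' = 18.7 − 9.81 = 8.89 kN/m³.
Cohesion term c·N_c·s_c = 9 × 15.8 × 1.3 = 184.86 kPa; surcharge term q·N_q = 18.1 × 7.07 = 127.97 kPa; self-weight term 0.5·γ·B·N_γ·s_γ = 0.5 × 8.89 × 4.06 × 3.42 × 0.6 = 37.032 kPa.
q_ult = 184.86 + 127.97 + 37.032 = 349.86 kPa.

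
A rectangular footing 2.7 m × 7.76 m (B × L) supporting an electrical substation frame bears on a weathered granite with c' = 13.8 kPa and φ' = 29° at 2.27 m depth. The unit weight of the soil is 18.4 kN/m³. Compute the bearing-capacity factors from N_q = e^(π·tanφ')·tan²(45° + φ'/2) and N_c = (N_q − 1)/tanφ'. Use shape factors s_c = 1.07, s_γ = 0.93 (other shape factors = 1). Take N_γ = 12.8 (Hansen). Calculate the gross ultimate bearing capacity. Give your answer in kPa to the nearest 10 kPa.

q_ult ≈ 1390 kPa

tan29° = 0.5543, so N_q = e^(π×0.5543)·tan²(59.5°) = 5.705 × 2.882 = 16.44.
N_c = (16.44 − 1)/tan29° = 27.86.
q = γ·D_f = 18.4 × 2.27 = 41.768 kPa.
c·N_c·s_c = 13.8 × 27.86 × 1.07 = 411.39 kPa
q·N_q = 41.768 × 16.443 = 686.8 kPa
0.5·γ·B·N_γ·s_γ = 0.5 × 18.4 × 2.7 × 12.8 × 0.93 = 295.7 kPa
q_ult = 411.39 + 686.8 + 295.7 = 1393.9 kPa.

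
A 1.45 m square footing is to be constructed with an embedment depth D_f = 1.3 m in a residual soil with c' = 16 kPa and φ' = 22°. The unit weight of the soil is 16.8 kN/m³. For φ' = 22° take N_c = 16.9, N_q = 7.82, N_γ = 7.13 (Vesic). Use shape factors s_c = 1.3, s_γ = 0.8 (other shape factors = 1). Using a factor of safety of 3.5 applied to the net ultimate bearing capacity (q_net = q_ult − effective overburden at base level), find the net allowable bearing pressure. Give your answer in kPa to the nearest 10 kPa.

q_all(net) ≈ 160 kPa

q = γ·D_f = 16.8 × 1.3 = 21.84 kPa.
c·N_c·s_c = 16 × 16.9 × 1.3 = 351.52 kPa
q·N_q = 21.84 × 7.82 = 170.79 kPa
0.5·γ·B·N_γ·s_γ = 0.5 × 16.8 × 1.45 × 7.13 × 0.8 = 69.475 kPa
q_ult = 351.52 + 170.79 + 69.475 = 591.78 kPa.
Net ultimate: q_net = 591.78 − 21.84 = 569.94 kPa.
q_all(net) = 569.94 / 3.5 = 162.84 kPa.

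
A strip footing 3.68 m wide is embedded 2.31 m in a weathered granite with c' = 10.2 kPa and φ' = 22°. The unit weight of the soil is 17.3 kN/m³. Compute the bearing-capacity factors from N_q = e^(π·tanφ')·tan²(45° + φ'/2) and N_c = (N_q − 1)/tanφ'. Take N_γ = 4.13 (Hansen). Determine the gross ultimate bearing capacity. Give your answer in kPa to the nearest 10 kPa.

tan22° = 0.404, so N_q = e^(π×0.404)·tan²(56°) = 3.558 × 2.198 = 7.82.
N_c = (7.82 − 1)/tan22° = 16.88.
Overburden at base level: q = 17.3 × 2.31 = 39.963 kPa.
Cohesion term c·N_c = 10.2 × 16.883 = 172.21 kPa; surcharge term q·N_q = 39.963 × 7.8211 = 312.56 kPa; self-weight term 0.5·γ·B·N_γ = 0.5 × 17.3 × 3.68 × 4.13 = 131.47 kPa.
q_ult = 172.21 + 312.56 + 131.47 = 616.23 kPa.

q_ult ≈ 620 kPa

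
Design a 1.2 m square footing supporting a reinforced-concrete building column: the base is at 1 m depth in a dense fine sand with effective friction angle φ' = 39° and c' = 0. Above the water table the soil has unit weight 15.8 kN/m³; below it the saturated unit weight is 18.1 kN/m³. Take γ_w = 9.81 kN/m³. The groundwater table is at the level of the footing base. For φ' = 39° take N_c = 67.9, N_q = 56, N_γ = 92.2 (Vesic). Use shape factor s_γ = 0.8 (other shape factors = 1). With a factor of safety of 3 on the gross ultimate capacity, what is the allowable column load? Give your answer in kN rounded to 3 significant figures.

Overburden at base level: q = 15.8 × 1 = 15.8 kPa.
Below the base the soil is submerged, so the ½γBN_γ term uses γ' = 18.1 − 9.81 = 8.29 kN/m³.
Surcharge term q·N_q = 15.8 × 56 = 884.8 kPa; self-weight term 0.5·γ·B·N_γ·s_γ = 0.5 × 8.29 × 1.2 × 92.2 × 0.8 = 366.88 kPa.
q_ult = 884.8 + 366.88 = 1251.7 kPa.
Gross allowable pressure q_all = 1251.7 / 3 = 417.23 kPa.
Footing area = 1.44 m², so allowable column load = 417.23 × 1.44 = 600.81 kN.

P_all ≈ 601 kN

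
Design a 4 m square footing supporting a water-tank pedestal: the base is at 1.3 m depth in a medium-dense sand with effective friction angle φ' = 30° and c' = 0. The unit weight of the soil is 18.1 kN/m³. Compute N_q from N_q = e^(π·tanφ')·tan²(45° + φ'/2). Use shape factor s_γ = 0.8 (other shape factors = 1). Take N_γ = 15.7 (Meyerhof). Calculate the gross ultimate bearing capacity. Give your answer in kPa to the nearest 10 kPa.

q_ult ≈ 890 kPa

tan30° = 0.5774, so N_q = e^(π×0.5774)·tan²(60°) = 6.134 × 3.0 = 18.4.
q = γ·D_f = 18.1 × 1.3 = 23.53 kPa.
q·N_q = 23.53 × 18.401 = 432.98 kPa
0.5·γ·B·N_γ·s_γ = 0.5 × 18.1 × 4 × 15.7 × 0.8 = 454.67 kPa
q_ult = 432.98 + 454.67 = 887.65 kPa.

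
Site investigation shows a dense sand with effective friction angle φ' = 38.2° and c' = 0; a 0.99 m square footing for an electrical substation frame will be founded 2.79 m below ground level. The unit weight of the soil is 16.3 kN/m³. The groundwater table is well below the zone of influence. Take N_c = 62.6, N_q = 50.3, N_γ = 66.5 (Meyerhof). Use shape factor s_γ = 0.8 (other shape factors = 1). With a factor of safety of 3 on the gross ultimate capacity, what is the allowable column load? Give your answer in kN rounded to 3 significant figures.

q = γ·D_f = 16.3 × 2.79 = 45.477 kPa.
q·N_q = 45.477 × 50.3 = 2287.5 kPa
0.5·γ·B·N_γ·s_γ = 0.5 × 16.3 × 0.99 × 66.5 × 0.8 = 429.24 kPa
q_ult = 2287.5 + 429.24 = 2716.7 kPa.
Gross allowable pressure q_all = 2716.7 / 3 = 905.58 kPa.
Footing area = 0.9801 m², so allowable column load = 905.58 × 0.9801 = 887.56 kN.

P_all ≈ 888 kN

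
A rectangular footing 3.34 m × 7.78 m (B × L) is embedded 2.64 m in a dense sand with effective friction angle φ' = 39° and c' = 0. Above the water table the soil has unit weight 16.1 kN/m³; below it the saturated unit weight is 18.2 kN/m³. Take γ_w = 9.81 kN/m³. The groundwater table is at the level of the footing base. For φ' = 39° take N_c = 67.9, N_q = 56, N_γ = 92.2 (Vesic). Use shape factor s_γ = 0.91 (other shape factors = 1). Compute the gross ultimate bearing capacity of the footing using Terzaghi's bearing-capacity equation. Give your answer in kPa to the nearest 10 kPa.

Overburden at base level: q = 16.1 × 2.64 = 42.504 kPa.
Below the base the soil is submerged, so the ½γBN_γ term uses γ' = 18.2 − 9.81 = 8.39 kN/m³.
Surcharge term q·N_q = 42.504 × 56 = 2380.2 kPa; self-weight term 0.5·γ·B·N_γ·s_γ = 0.5 × 8.39 × 3.34 × 92.2 × 0.91 = 1175.6 kPa.
q_ult = 2380.2 + 1175.6 = 3555.8 kPa.

q_ult ≈ 3560 kPa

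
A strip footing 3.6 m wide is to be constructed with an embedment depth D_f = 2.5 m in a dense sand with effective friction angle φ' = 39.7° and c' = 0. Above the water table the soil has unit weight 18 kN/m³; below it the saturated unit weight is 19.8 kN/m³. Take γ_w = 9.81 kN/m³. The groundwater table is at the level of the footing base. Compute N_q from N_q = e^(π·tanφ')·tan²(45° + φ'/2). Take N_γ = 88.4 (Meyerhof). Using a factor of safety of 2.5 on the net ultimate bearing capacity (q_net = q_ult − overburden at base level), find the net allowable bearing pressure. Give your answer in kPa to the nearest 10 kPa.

N_q = e^(π·tan39.7°)·tan²(64.85°) = 61.58.
Effective surcharge at the founding depth q = γ·D_f = 18 × 2.5 = 45 kPa.
The water table coincides with the base, so in the self-weight term γ → γ' = 9.99 kN/m³.
q_ult = q·N_q + 0.5·γ·B·N_γ
     = 45 × 61.583 + 0.5 × 9.99 × 3.6 × 88.4
     = 2771.2 + 1589.6 = 4360.8 kPa.
q_net = 4360.8 − 45 = 4315.8 kPa.
q_all(net) = 4315.8 / 2.5 = 1726.3 kPa.

q_all(net) ≈ 1730 kPa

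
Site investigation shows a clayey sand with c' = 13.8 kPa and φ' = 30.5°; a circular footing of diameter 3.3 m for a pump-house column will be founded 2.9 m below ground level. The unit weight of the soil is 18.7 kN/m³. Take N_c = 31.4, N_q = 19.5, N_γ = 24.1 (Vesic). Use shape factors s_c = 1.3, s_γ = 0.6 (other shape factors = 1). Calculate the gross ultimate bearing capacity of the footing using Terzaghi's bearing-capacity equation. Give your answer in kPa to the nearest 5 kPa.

q_ult ≈ 2065 kPa

Effective surcharge at the founding depth q = γ·D_f = 18.7 × 2.9 = 54.23 kPa.
q_ult = c·N_c·s_c + q·N_q + 0.5·γ·B·N_γ·s_γ
     = 13.8 × 31.4 × 1.3 + 54.23 × 19.5 + 0.5 × 18.7 × 3.3 × 24.1 × 0.6
     = 563.32 + 1057.5 + 446.16 = 2067 kPa.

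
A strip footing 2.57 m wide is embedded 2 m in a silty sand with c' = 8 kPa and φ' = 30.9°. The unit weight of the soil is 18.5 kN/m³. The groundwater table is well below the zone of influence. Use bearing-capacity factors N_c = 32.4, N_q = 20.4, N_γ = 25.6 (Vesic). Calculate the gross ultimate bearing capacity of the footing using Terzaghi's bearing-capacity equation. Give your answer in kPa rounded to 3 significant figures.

Overburden at base level: q = 18.5 × 2 = 37 kPa.
Cohesion term c·N_c = 8 × 32.4 = 259.2 kPa; surcharge term q·N_q = 37 × 20.4 = 754.8 kPa; self-weight term 0.5·γ·B·N_γ = 0.5 × 18.5 × 2.57 × 25.6 = 608.58 kPa.
q_ult = 259.2 + 754.8 + 608.58 = 1622.6 kPa.

q_ult ≈ 1620 kPa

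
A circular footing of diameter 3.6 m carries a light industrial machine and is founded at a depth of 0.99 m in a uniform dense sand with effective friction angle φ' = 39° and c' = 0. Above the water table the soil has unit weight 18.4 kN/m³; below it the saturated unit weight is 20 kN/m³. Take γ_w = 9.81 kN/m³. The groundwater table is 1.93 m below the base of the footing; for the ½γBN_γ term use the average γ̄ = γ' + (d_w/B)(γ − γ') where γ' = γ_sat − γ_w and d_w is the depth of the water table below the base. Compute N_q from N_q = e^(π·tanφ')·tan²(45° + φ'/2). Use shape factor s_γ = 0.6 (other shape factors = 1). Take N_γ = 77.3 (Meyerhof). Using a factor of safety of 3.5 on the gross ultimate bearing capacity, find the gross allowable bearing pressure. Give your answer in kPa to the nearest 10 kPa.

N_q = e^(π·tan39°)·tan²(64.5°) = 55.96.
q = γ·D_f = 18.4 × 0.99 = 18.216 kPa.
γ' = 10.19 kN/m³; averaging over the depth B below the base, γ̄ = γ' + (d_w/B)(γ − γ') = 14.591 kN/m³.
q·N_q = 18.216 × 55.957 = 1019.3 kPa
0.5·γ·B·N_γ·s_γ = 0.5 × 14.591 × 3.6 × 77.3 × 0.6 = 1218.2 kPa
q_ult = 1019.3 + 1218.2 = 2237.5 kPa.
q_all = 2237.5 / 3.5 = 639.28 kPa.

q_all ≈ 640 kPa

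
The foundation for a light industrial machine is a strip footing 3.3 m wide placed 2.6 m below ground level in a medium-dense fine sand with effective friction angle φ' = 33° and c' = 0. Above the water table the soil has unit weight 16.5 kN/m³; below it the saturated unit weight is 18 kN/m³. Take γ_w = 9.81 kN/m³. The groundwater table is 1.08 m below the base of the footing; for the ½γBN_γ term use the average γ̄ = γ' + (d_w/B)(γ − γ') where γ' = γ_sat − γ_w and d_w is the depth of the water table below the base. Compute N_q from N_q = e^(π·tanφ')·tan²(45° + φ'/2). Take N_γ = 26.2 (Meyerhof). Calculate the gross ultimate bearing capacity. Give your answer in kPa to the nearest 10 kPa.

q_ult ≈ 1590 kPa

tan33° = 0.6494, so N_q = e^(π×0.6494)·tan²(61.5°) = 7.692 × 3.392 = 26.09.
q = γ·D_f = 16.5 × 2.6 = 42.9 kPa.
γ' = 8.19 kN/m³; averaging over the depth B below the base, γ̄ = γ' + (d_w/B)(γ − γ') = 10.91 kN/m³.
q·N_q = 42.9 × 26.092 = 1119.3 kPa
0.5·γ·B·N_γ = 0.5 × 10.91 × 3.3 × 26.2 = 471.62 kPa
q_ult = 1119.3 + 471.62 = 1591 kPa.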